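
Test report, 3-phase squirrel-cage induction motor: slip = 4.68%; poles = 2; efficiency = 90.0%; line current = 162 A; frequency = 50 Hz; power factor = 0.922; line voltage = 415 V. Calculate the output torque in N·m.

323 N·m

P_in = √3·V·I·cosφ = 1.732 × 415 × 162 × 0.922 = 107360 W
P_out = η·P_in = 0.9 × 107360 = 96624 W
n_s = 120×50/2 = 3000 rpm; n = 3000×(1−0.0468) = 2860 rpm
ω = 2π×2860/60 = 299.5 rad/s
τ = P_out/ω = 96624/299.5 = 323 N·m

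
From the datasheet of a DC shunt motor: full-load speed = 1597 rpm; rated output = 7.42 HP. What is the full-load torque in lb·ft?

P_out = 7.42 × 746 = 5535 W
ω = 2π × 1597/60 = 167.2 rad/s
τ = P_out/ω = 5535/167.2 = 33.1 N·m
In lb·ft: 33.1/1.356 = 24.4 lb·ft

24.4 lb·ft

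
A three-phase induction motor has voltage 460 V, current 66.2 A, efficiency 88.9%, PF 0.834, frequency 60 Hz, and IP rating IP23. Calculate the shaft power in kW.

39.1 kW

P_in = √3·V·I·cosφ = 1.732 × 460 × 66.2 × 0.834 = 43988 W
P_out = η·P_in = 0.889 × 43988 = 39105 W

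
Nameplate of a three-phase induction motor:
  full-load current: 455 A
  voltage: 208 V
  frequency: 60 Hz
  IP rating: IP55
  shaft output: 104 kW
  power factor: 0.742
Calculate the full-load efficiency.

85.5 %

P_out = 104 kW = 104000 W
P_in = √3·V_L·I_L·cosφ = 1.732 × 208 × 455 × 0.742 = 121626 W
η = P_out / P_in = 104000 / 121626 = 0.855 = 85.5%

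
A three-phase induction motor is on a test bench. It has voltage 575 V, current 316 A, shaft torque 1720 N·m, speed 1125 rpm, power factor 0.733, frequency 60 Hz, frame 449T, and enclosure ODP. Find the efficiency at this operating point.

ω = 2π × 1125/60 = 117.8 rad/s; P_out = τω = 1720 × 117.8 = 202616 W
P_in = √3·V_L·I_L·cosφ = 1.732 × 575 × 316 × 0.733 = 230678 W
η = P_out / P_in = 202616 / 230678 = 0.878 = 87.8%

87.8 %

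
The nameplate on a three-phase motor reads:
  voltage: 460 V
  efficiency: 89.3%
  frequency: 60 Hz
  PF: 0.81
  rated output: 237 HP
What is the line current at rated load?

307 A

P_out = 237 × 746 = 176802 W
P_in = P_out / η = 176802 / 0.893 = 197987 W
I_L = P_in / (√3·V_L·cosφ) = 197987 / (1.732 × 460 × 0.81) = 307 A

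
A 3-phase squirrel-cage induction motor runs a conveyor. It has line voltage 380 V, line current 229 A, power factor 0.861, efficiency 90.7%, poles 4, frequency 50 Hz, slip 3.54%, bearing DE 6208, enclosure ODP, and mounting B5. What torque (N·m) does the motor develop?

P_in = √3·V·I·cosφ = 1.732 × 380 × 229 × 0.861 = 129769 W
P_out = η·P_in = 0.907 × 129769 = 117700 W
n_s = 120×50/4 = 1500 rpm; n = 1500×(1−0.0354) = 1447 rpm
ω = 2π×1447/60 = 151.5 rad/s
τ = P_out/ω = 117700/151.5 = 777 N·m

777 N·m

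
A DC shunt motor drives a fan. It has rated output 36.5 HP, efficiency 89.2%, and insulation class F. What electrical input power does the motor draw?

P_out = 36.5 × 746 = 27229 W
P_in = P_out/η = 27229/0.892 = 30526 W = 30.5 kW

30.5 kW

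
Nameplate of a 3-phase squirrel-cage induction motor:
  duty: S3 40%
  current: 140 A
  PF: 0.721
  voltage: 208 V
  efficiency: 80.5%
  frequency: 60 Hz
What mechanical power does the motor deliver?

29.3 kW

P_in = √3·V·I·cosφ = 1.732 × 208 × 140 × 0.721 = 36364 W
P_out = η·P_in = 0.805 × 36364 = 29273 W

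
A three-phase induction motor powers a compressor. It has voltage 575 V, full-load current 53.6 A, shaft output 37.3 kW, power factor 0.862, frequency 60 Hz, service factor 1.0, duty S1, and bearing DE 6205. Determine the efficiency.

P_out = 37.3 kW = 37300 W
P_in = √3·V_L·I_L·cosφ = 1.732 × 575 × 53.6 × 0.862 = 46014 W
η = P_out / P_in = 37300 / 46014 = 0.811 = 81.1%

81.1 %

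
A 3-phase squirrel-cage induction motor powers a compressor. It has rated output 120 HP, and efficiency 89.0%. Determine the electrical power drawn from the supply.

101 kW

P_out = 120 × 746 = 89520 W
P_in = P_out/η = 89520/0.89 = 100584 W = 101 kW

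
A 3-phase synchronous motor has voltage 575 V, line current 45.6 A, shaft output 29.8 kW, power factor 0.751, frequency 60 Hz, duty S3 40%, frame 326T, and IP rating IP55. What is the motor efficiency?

87.4 %

P_out = 29.8 kW = 29800 W
P_in = √3·V_L·I_L·cosφ = 1.732 × 575 × 45.6 × 0.751 = 34105 W
η = P_out / P_in = 29800 / 34105 = 0.874 = 87.4%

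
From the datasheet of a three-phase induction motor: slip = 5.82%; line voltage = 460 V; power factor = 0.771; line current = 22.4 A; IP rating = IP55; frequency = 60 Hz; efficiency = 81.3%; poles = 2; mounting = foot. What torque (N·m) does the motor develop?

31.5 N·m

P_in = √3·V·I·cosφ = 1.732 × 460 × 22.4 × 0.771 = 13760 W
P_out = η·P_in = 0.813 × 13760 = 11187 W
n_s = 120×60/2 = 3600 rpm; n = 3600×(1−0.0582) = 3390 rpm
ω = 2π×3390/60 = 355 rad/s
τ = P_out/ω = 11187/355 = 31.5 N·m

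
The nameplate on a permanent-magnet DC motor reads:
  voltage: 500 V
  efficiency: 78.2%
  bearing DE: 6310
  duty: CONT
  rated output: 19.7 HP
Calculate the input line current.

37.6 A

P_out = 19.7 × 746 = 14696 W
P_in = P_out / η = 14696 / 0.782 = 18793 W
I = P_in / V = 18793 / 500 = 37.6 A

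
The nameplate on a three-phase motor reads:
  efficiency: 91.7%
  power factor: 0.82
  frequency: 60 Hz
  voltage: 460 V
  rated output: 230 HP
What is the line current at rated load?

P_out = 230 × 746 = 171580 W
P_in = P_out / η = 171580 / 0.917 = 187110 W
I_L = P_in / (√3·V_L·cosφ) = 187110 / (1.732 × 460 × 0.82) = 286 A

286 A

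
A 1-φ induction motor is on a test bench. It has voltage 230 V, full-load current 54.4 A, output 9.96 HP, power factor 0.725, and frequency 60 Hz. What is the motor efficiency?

P_out = 9.96 × 746 = 7430 W
P_in = V·I·cosφ = 230 × 54.4 × 0.725 = 9071 W
η = P_out / P_in = 7430 / 9071 = 0.819 = 81.9%

81.9 %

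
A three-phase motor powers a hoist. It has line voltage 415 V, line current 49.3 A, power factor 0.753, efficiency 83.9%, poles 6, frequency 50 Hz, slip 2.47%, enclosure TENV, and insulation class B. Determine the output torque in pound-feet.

162 lb·ft

P_in = √3·V·I·cosφ = 1.732 × 415 × 49.3 × 0.753 = 26683 W
P_out = η·P_in = 0.839 × 26683 = 22387 W
n_s = 120×50/6 = 1000 rpm; n = 1000×(1−0.0247) = 975 rpm
ω = 2π×975/60 = 102.1 rad/s
τ = P_out/ω = 22387/102.1 = 219.3 N·m
In lb·ft: 219.3/1.356 = 162 lb·ft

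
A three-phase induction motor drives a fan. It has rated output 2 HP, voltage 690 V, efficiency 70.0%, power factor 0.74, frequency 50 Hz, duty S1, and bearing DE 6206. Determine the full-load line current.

P_out = 2 × 746 = 1492 W
P_in = P_out / η = 1492 / 0.700 = 2131 W
I_L = P_in / (√3·V_L·cosφ) = 2131 / (1.732 × 690 × 0.74) = 2.41 A

2.41 A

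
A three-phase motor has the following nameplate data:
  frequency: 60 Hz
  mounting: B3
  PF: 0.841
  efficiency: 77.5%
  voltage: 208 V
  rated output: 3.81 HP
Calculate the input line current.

12.1 A

P_out = 3.81 × 746 = 2842 W
P_in = P_out / η = 2842 / 0.775 = 3667 W
I_L = P_in / (√3·V_L·cosφ) = 3667 / (1.732 × 208 × 0.841) = 12.1 A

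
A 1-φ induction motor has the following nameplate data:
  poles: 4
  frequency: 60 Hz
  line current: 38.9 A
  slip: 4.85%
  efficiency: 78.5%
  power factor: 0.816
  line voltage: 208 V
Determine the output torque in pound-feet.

21.3 lb·ft

P_in = V·I·cosφ = 208 × 38.9 × 0.816 = 6602 W
P_out = η·P_in = 0.785 × 6602 = 5183 W
n_s = 120×60/4 = 1800 rpm; n = 1800×(1−0.0485) = 1713 rpm
ω = 2π×1713/60 = 179.4 rad/s
τ = P_out/ω = 5183/179.4 = 28.89 N·m
In lb·ft: 28.89/1.356 = 21.3 lb·ft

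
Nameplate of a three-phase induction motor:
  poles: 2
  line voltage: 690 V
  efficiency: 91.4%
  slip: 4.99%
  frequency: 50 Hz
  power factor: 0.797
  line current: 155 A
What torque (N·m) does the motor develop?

452 N·m

P_in = √3·V·I·cosφ = 1.732 × 690 × 155 × 0.797 = 147634 W
P_out = η·P_in = 0.914 × 147634 = 134937 W
n_s = 120×50/2 = 3000 rpm; n = 3000×(1−0.0499) = 2850 rpm
ω = 2π×2850/60 = 298.5 rad/s
τ = P_out/ω = 134937/298.5 = 452 N·m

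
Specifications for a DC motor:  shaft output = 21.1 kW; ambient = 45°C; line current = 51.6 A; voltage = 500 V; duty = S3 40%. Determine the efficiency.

81.8 %

P_out = 21.1 kW = 21100 W
P_in = V·I = 500 × 51.6 = 25800 W
η = P_out / P_in = 21100 / 25800 = 0.818 = 81.8%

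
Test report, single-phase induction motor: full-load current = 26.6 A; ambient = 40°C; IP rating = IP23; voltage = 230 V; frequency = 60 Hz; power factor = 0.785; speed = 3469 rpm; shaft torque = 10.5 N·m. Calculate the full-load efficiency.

79.4 %

ω = 2π × 3469/60 = 363.3 rad/s; P_out = τω = 10.5 × 363.3 = 3815 W
P_in = V·I·cosφ = 230 × 26.6 × 0.785 = 4803 W
η = P_out / P_in = 3815 / 4803 = 0.794 = 79.4%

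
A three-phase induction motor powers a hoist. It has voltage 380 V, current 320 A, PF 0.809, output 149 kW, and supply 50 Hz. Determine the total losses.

P_in = √3·V·I·cosφ = 1.732×380×320×0.809 = 170384 W
P_out = 149000 W
Losses = P_in − P_out = 170384 − 149000 = 21384 W

21.4 kW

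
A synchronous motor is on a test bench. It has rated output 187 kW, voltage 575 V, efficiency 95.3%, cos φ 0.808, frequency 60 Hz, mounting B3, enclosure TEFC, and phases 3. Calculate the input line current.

244 A

P_out = 187 kW = 187000 W
P_in = P_out / η = 187000 / 0.953 = 196222 W
I_L = P_in / (√3·V_L·cosφ) = 196222 / (1.732 × 575 × 0.808) = 244 A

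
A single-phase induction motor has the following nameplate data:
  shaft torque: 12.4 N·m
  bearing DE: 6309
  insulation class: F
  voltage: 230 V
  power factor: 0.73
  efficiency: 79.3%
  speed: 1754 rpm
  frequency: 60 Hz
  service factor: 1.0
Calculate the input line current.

17.1 A

ω = 2π×1754/60 = 183.7 rad/s; P_out = τω = 12.4 × 183.7 = 2278 W
P_in = P_out / η = 2278 / 0.793 = 2873 W
I = P_in / (V·cosφ) = 2873 / (230 × 0.73) = 17.1 A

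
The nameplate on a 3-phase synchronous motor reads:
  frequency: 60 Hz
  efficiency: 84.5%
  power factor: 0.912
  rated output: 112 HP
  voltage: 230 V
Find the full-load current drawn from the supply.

P_out = 112 × 746 = 83552 W
P_in = P_out / η = 83552 / 0.845 = 98878 W
I_L = P_in / (√3·V_L·cosφ) = 98878 / (1.732 × 230 × 0.912) = 272 A

272 A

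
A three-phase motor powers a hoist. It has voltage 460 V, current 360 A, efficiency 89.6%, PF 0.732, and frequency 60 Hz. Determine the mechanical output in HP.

252 HP

P_in = √3·V·I·cosφ = 1.732 × 460 × 360 × 0.732 = 209952 W
P_out = η·P_in = 0.896 × 209952 = 188117 W
= 188117/746 = 252 HP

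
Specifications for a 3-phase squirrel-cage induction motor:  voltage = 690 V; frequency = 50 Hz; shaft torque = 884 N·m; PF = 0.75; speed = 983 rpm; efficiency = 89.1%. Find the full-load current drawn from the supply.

ω = 2π×983/60 = 102.9 rad/s; P_out = τω = 884 × 102.9 = 90964 W
P_in = P_out / η = 90964 / 0.891 = 102092 W
I_L = P_in / (√3·V_L·cosφ) = 102092 / (1.732 × 690 × 0.75) = 114 A

114 A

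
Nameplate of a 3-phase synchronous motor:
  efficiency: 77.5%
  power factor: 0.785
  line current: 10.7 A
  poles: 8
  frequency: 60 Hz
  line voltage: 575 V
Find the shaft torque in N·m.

68.8 N·m

P_in = √3·V·I·cosφ = 1.732 × 575 × 10.7 × 0.785 = 8365 W
P_out = η·P_in = 0.775 × 8365 = 6483 W
n = n_s = 120×60/8 = 900 rpm (synchronous)
ω = 2π×900/60 = 94.25 rad/s
τ = P_out/ω = 6483/94.25 = 68.8 N·m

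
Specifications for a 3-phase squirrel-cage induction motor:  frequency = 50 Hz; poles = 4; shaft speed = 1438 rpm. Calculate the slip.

n_s = 120f/p = 120×50/4 = 1500 rpm
s = (n_s − n)/n_s = (1500 − 1438)/1500 = 0.0413

4.13 %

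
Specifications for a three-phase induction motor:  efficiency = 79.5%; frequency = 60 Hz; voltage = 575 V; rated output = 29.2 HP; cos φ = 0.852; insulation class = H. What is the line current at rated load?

32.3 A

P_out = 29.2 × 746 = 21783 W
P_in = P_out / η = 21783 / 0.795 = 27400 W
I_L = P_in / (√3·V_L·cosφ) = 27400 / (1.732 × 575 × 0.852) = 32.3 A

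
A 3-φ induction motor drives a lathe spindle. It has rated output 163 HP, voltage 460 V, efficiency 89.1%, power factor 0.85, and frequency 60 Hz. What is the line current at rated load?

P_out = 163 × 746 = 121598 W
P_in = P_out / η = 121598 / 0.891 = 136474 W
I_L = P_in / (√3·V_L·cosφ) = 136474 / (1.732 × 460 × 0.85) = 202 A

202 A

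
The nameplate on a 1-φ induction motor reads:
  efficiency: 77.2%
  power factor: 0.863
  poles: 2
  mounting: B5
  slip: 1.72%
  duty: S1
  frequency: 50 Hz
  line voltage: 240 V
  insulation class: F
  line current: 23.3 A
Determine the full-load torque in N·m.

P_in = V·I·cosφ = 240 × 23.3 × 0.863 = 4826 W
P_out = η·P_in = 0.772 × 4826 = 3726 W
n_s = 120×50/2 = 3000 rpm; n = 3000×(1−0.0172) = 2948 rpm
ω = 2π×2948/60 = 308.7 rad/s
τ = P_out/ω = 3726/308.7 = 12.1 N·m

12.1 N·m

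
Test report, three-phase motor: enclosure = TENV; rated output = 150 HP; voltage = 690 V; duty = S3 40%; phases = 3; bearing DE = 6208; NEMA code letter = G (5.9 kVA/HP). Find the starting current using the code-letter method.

741 A

S_LR = 5.9 × 150 = 885 kVA
I_LR = S_LR/(√3·V_L) = 885000/(1.732×690) = 741 A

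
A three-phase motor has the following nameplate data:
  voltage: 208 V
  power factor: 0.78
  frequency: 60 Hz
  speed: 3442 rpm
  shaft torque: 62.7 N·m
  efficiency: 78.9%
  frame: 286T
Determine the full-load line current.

ω = 2π×3442/60 = 360.4 rad/s; P_out = τω = 62.7 × 360.4 = 22597 W
P_in = P_out / η = 22597 / 0.789 = 28640 W
I_L = P_in / (√3·V_L·cosφ) = 28640 / (1.732 × 208 × 0.78) = 102 A

102 A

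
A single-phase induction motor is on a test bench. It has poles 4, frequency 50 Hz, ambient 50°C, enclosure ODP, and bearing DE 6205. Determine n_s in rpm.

1500 rpm

n_s = 120f/p = 120×50/4 = 1500 rpm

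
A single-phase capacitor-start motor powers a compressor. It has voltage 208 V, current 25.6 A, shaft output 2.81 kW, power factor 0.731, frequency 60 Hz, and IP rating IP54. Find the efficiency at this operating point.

P_out = 2.81 kW = 2810 W
P_in = V·I·cosφ = 208 × 25.6 × 0.731 = 3892 W
η = P_out / P_in = 2810 / 3892 = 0.722 = 72.2%

72.2 %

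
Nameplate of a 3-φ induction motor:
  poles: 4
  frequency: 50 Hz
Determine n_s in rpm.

n_s = 120f/p = 120×50/4 = 1500 rpm

1500 rpm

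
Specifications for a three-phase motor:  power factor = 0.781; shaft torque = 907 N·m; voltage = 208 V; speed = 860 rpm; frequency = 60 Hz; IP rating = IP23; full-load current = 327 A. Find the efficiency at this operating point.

88.8 %

ω = 2π × 860/60 = 90.06 rad/s; P_out = τω = 907 × 90.06 = 81684 W
P_in = √3·V_L·I_L·cosφ = 1.732 × 208 × 327 × 0.781 = 92005 W
η = P_out / P_in = 81684 / 92005 = 0.888 = 88.8%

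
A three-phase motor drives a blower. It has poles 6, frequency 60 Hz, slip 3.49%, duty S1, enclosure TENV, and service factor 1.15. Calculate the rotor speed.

n_s = 120f/p = 120×60/6 = 1200 rpm
n = n_s(1 − s) = 1200 × (1 − 0.0349) = 1158 rpm

1158 rpm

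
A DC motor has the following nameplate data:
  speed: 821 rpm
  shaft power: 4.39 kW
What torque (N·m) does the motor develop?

ω = 2π × 821/60 = 85.97 rad/s
τ = P/ω = 4390/85.97 = 51.1 N·m

51.1 N·m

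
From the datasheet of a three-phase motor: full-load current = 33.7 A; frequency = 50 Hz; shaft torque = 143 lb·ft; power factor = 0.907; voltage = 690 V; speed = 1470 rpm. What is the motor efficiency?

81.7 %

τ = 143 lb·ft × 1.356 = 193.9 N·m
ω = 2π × 1470/60 = 153.9 rad/s; P_out = τω = 193.9 × 153.9 = 29841 W
P_in = √3·V_L·I_L·cosφ = 1.732 × 690 × 33.7 × 0.907 = 36529 W
η = P_out / P_in = 29841 / 36529 = 0.817 = 81.7%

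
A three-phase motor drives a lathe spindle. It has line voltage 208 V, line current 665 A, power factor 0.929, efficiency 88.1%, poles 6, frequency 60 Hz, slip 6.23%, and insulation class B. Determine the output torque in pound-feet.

1230 lb·ft

P_in = √3·V·I·cosφ = 1.732 × 208 × 665 × 0.929 = 222561 W
P_out = η·P_in = 0.881 × 222561 = 196076 W
n_s = 120×60/6 = 1200 rpm; n = 1200×(1−0.0623) = 1125 rpm
ω = 2π×1125/60 = 117.8 rad/s
τ = P_out/ω = 196076/117.8 = 1664 N·m
In lb·ft: 1664/1.356 = 1230 lb·ft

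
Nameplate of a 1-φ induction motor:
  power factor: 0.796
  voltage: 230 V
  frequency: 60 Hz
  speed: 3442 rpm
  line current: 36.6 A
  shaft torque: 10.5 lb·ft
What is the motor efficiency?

76.6 %

τ = 10.5 lb·ft × 1.356 = 14.24 N·m
ω = 2π × 3442/60 = 360.4 rad/s; P_out = τω = 14.24 × 360.4 = 5132 W
P_in = V·I·cosφ = 230 × 36.6 × 0.796 = 6701 W
η = P_out / P_in = 5132 / 6701 = 0.766 = 76.6%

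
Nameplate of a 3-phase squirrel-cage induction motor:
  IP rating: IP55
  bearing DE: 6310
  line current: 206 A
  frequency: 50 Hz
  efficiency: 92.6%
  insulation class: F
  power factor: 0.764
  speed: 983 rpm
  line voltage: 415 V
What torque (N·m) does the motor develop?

1020 N·m

P_in = √3·V·I·cosφ = 1.732 × 415 × 206 × 0.764 = 113124 W
P_out = η·P_in = 0.926 × 113124 = 104753 W
n = 983 rpm
ω = 2π×983/60 = 102.9 rad/s
τ = P_out/ω = 104753/102.9 = 1020 N·m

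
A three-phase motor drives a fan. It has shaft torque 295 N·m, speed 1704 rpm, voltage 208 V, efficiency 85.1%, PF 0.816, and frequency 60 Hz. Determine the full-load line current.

ω = 2π×1704/60 = 178.4 rad/s; P_out = τω = 295 × 178.4 = 52628 W
P_in = P_out / η = 52628 / 0.851 = 61843 W
I_L = P_in / (√3·V_L·cosφ) = 61843 / (1.732 × 208 × 0.816) = 210 A

210 A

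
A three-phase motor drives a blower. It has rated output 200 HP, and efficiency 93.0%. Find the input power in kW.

160 kW

P_out = 200 × 746 = 149200 W
P_in = P_out/η = 149200/0.93 = 160430 W = 160 kW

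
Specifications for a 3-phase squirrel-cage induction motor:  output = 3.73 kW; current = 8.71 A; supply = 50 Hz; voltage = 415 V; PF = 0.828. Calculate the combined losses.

1.45 kW

P_in = √3·V·I·cosφ = 1.732×415×8.71×0.828 = 5184 W
P_out = 3730 W
Losses = P_in − P_out = 5184 − 3730 = 1454 W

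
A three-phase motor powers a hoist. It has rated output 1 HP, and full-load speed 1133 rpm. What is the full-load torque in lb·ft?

4.64 lb·ft

P_out = 1 × 746 = 746 W
ω = 2π × 1133/60 = 118.6 rad/s
τ = P_out/ω = 746/118.6 = 6.29 N·m
In lb·ft: 6.29/1.356 = 4.64 lb·ft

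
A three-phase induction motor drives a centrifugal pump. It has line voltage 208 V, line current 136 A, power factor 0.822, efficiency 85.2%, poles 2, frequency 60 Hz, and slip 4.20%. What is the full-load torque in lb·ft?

70.1 lb·ft

P_in = √3·V·I·cosφ = 1.732 × 208 × 136 × 0.822 = 40274 W
P_out = η·P_in = 0.852 × 40274 = 34313 W
n_s = 120×60/2 = 3600 rpm; n = 3600×(1−0.042) = 3449 rpm
ω = 2π×3449/60 = 361.2 rad/s
τ = P_out/ω = 34313/361.2 = 95 N·m
In lb·ft: 95/1.356 = 70.1 lb·ft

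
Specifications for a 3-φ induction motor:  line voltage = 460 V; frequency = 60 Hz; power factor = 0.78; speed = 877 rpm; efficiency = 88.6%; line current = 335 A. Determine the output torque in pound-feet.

1480 lb·ft

P_in = √3·V·I·cosφ = 1.732 × 460 × 335 × 0.78 = 208183 W
P_out = η·P_in = 0.886 × 208183 = 184450 W
n = 877 rpm
ω = 2π×877/60 = 91.84 rad/s
τ = P_out/ω = 184450/91.84 = 2008 N·m
In lb·ft: 2008/1.356 = 1480 lb·ft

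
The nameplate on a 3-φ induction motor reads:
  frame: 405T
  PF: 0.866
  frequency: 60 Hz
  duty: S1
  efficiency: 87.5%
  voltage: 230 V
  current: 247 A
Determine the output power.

P_in = √3·V·I·cosφ = 1.732 × 230 × 247 × 0.866 = 85210 W
P_out = η·P_in = 0.875 × 85210 = 74559 W

74.6 kW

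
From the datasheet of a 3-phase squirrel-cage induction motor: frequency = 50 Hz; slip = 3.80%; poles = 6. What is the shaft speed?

962 rpm

n_s = 120f/p = 120×50/6 = 1000 rpm
n = n_s(1 − s) = 1000 × (1 − 0.038) = 962 rpm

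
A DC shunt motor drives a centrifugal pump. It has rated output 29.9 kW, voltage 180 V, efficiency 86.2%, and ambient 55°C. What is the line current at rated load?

P_out = 29.9 kW = 29900 W
P_in = P_out / η = 29900 / 0.862 = 34687 W
I = P_in / V = 34687 / 180 = 193 A

193 A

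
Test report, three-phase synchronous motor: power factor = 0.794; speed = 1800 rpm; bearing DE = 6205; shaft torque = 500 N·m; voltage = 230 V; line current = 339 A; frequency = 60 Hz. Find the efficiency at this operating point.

ω = 2π × 1800/60 = 188.5 rad/s; P_out = τω = 500 × 188.5 = 94250 W
P_in = √3·V_L·I_L·cosφ = 1.732 × 230 × 339 × 0.794 = 107225 W
η = P_out / P_in = 94250 / 107225 = 0.879 = 87.9%

87.9 %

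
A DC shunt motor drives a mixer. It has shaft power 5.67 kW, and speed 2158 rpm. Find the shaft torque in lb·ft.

18.5 lb·ft

ω = 2π × 2158/60 = 226 rad/s
τ = P/ω = 5670/226 = 25.09 N·m
In lb·ft: 25.09/1.356 = 18.5 lb·ft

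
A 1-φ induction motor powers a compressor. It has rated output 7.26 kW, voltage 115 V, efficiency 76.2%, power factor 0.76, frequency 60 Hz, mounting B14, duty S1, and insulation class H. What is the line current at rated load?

109 A

P_out = 7.26 kW = 7260 W
P_in = P_out / η = 7260 / 0.762 = 9528 W
I = P_in / (V·cosφ) = 9528 / (115 × 0.76) = 109 A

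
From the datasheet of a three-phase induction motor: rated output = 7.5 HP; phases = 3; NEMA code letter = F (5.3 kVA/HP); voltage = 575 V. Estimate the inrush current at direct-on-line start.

S_LR = 5.3 × 7.5 = 39.75 kVA
I_LR = S_LR/(√3·V_L) = 39750/(1.732×575) = 39.9 A

39.9 A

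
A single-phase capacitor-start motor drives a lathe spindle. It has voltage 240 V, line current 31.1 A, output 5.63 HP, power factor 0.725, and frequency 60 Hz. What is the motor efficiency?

77.6 %

P_out = 5.63 × 746 = 4200 W
P_in = V·I·cosφ = 240 × 31.1 × 0.725 = 5411 W
η = P_out / P_in = 4200 / 5411 = 0.776 = 77.6%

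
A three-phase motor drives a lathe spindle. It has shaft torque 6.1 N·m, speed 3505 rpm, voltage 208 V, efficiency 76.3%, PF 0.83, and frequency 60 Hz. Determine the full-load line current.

ω = 2π×3505/60 = 367 rad/s; P_out = τω = 6.1 × 367 = 2239 W
P_in = P_out / η = 2239 / 0.763 = 2934 W
I_L = P_in / (√3·V_L·cosφ) = 2934 / (1.732 × 208 × 0.83) = 9.81 A

9.81 A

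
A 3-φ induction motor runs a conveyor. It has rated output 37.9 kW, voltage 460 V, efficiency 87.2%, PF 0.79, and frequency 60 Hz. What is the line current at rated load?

P_out = 37.9 kW = 37900 W
P_in = P_out / η = 37900 / 0.872 = 43463 W
I_L = P_in / (√3·V_L·cosφ) = 43463 / (1.732 × 460 × 0.79) = 69.1 A

69.1 A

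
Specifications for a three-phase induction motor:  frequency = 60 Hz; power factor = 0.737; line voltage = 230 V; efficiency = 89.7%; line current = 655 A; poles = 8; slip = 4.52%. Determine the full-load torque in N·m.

1920 N·m

P_in = √3·V·I·cosφ = 1.732 × 230 × 655 × 0.737 = 192302 W
P_out = η·P_in = 0.897 × 192302 = 172495 W
n_s = 120×60/8 = 900 rpm; n = 900×(1−0.0452) = 859 rpm
ω = 2π×859/60 = 89.95 rad/s
τ = P_out/ω = 172495/89.95 = 1920 N·m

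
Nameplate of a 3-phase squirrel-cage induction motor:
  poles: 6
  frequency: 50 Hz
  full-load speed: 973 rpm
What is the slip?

2.7 %

n_s = 120f/p = 120×50/6 = 1000 rpm
s = (n_s − n)/n_s = (1000 − 973)/1000 = 0.0270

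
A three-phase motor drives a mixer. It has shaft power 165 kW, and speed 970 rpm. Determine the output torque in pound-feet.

ω = 2π × 970/60 = 101.6 rad/s
τ = P/ω = 165000/101.6 = 1624 N·m
In lb·ft: 1624/1.356 = 1200 lb·ft

1200 lb·ft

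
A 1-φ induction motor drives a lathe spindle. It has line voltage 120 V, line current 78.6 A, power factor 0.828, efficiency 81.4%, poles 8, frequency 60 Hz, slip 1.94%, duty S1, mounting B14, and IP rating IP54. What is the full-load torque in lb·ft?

50.7 lb·ft

P_in = V·I·cosφ = 120 × 78.6 × 0.828 = 7810 W
P_out = η·P_in = 0.814 × 7810 = 6357 W
n_s = 120×60/8 = 900 rpm; n = 900×(1−0.0194) = 883 rpm
ω = 2π×883/60 = 92.47 rad/s
τ = P_out/ω = 6357/92.47 = 68.75 N·m
In lb·ft: 68.75/1.356 = 50.7 lb·ft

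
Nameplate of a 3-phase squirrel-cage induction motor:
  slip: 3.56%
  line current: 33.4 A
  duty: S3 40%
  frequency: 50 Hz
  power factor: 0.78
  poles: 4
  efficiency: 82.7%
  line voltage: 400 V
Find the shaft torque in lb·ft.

P_in = √3·V·I·cosφ = 1.732 × 400 × 33.4 × 0.78 = 18049 W
P_out = η·P_in = 0.827 × 18049 = 14927 W
n_s = 120×50/4 = 1500 rpm; n = 1500×(1−0.0356) = 1447 rpm
ω = 2π×1447/60 = 151.5 rad/s
τ = P_out/ω = 14927/151.5 = 98.53 N·m
In lb·ft: 98.53/1.356 = 72.7 lb·ft

72.7 lb·ft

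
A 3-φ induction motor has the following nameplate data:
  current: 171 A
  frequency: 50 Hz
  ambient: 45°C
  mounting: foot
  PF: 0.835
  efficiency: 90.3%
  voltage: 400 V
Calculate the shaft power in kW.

89.3 kW

P_in = √3·V·I·cosφ = 1.732 × 400 × 171 × 0.835 = 98921 W
P_out = η·P_in = 0.903 × 98921 = 89326 W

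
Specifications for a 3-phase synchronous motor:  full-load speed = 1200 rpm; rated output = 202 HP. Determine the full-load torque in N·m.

1200 N·m

P_out = 202 × 746 = 150692 W
ω = 2π × 1200/60 = 125.7 rad/s
τ = P_out/ω = 150692/125.7 = 1200 N·m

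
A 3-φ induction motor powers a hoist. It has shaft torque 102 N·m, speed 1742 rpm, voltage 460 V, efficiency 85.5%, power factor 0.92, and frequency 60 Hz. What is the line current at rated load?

ω = 2π×1742/60 = 182.4 rad/s; P_out = τω = 102 × 182.4 = 18605 W
P_in = P_out / η = 18605 / 0.855 = 21760 W
I_L = P_in / (√3·V_L·cosφ) = 21760 / (1.732 × 460 × 0.92) = 29.7 A

29.7 A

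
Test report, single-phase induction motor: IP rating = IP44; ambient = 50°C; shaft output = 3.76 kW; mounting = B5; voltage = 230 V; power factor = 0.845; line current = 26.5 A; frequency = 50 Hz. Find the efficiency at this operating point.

P_out = 3.76 kW = 3760 W
P_in = V·I·cosφ = 230 × 26.5 × 0.845 = 5150 W
η = P_out / P_in = 3760 / 5150 = 0.730 = 73.0%

73.0 %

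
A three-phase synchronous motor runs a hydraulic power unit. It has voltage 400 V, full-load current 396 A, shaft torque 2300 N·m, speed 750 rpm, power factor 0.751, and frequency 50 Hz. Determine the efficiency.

87.7 %

ω = 2π × 750/60 = 78.54 rad/s; P_out = τω = 2300 × 78.54 = 180642 W
P_in = √3·V_L·I_L·cosφ = 1.732 × 400 × 396 × 0.751 = 206036 W
η = P_out / P_in = 180642 / 206036 = 0.877 = 87.7%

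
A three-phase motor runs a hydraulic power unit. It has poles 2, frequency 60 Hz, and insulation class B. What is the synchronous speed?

3600 rpm

n_s = 120f/p = 120×60/2 = 3600 rpm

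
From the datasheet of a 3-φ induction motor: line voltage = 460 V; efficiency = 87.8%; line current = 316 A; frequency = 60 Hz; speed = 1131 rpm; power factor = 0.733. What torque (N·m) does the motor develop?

1370 N·m

P_in = √3·V·I·cosφ = 1.732 × 460 × 316 × 0.733 = 184543 W
P_out = η·P_in = 0.878 × 184543 = 162029 W
n = 1131 rpm
ω = 2π×1131/60 = 118.4 rad/s
τ = P_out/ω = 162029/118.4 = 1370 N·m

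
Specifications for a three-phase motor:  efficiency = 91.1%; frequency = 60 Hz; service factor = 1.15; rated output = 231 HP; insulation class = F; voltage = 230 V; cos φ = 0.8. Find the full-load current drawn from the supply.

594 A

P_out = 231 × 746 = 172326 W
P_in = P_out / η = 172326 / 0.911 = 189161 W
I_L = P_in / (√3·V_L·cosφ) = 189161 / (1.732 × 230 × 0.8) = 594 A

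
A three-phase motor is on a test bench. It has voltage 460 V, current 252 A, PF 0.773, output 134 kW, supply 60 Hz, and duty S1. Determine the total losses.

P_in = √3·V·I·cosφ = 1.732×460×252×0.773 = 155198 W
P_out = 134000 W
Losses = P_in − P_out = 155198 − 134000 = 21198 W

21200 W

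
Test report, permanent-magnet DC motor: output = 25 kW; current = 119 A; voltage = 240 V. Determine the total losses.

P_in = V·I = 240×119 = 28560 W
P_out = 25000 W
Losses = P_in − P_out = 28560 − 25000 = 3560 W

3.56 kW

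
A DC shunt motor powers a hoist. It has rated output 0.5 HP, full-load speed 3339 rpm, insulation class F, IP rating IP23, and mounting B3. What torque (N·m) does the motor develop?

P_out = 0.5 × 746 = 373 W
ω = 2π × 3339/60 = 349.7 rad/s
τ = P_out/ω = 373/349.7 = 1.07 N·m

1.07 N·m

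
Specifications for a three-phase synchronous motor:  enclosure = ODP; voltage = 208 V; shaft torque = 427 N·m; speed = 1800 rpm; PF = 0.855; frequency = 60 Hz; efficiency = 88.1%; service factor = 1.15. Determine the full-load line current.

ω = 2π×1800/60 = 188.5 rad/s; P_out = τω = 427 × 188.5 = 80490 W
P_in = P_out / η = 80490 / 0.881 = 91362 W
I_L = P_in / (√3·V_L·cosφ) = 91362 / (1.732 × 208 × 0.855) = 297 A

297 A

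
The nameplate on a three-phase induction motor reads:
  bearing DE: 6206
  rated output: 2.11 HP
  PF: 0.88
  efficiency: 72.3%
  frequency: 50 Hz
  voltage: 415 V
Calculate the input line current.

P_out = 2.11 × 746 = 1574 W
P_in = P_out / η = 1574 / 0.723 = 2177 W
I_L = P_in / (√3·V_L·cosφ) = 2177 / (1.732 × 415 × 0.88) = 3.44 A

3.44 A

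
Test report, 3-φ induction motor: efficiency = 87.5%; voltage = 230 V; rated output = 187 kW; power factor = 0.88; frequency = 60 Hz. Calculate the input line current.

610 A

P_out = 187 kW = 187000 W
P_in = P_out / η = 187000 / 0.875 = 213714 W
I_L = P_in / (√3·V_L·cosφ) = 213714 / (1.732 × 230 × 0.88) = 610 A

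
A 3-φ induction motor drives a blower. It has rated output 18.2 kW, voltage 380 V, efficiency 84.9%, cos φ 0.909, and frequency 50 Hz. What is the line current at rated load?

35.8 A

P_out = 18.2 kW = 18200 W
P_in = P_out / η = 18200 / 0.849 = 21437 W
I_L = P_in / (√3·V_L·cosφ) = 21437 / (1.732 × 380 × 0.909) = 35.8 A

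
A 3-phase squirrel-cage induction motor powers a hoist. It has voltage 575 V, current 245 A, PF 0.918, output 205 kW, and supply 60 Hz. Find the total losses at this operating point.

P_in = √3·V·I·cosφ = 1.732×575×245×0.918 = 223988 W
P_out = 205000 W
Losses = P_in − P_out = 223988 − 205000 = 18988 W

19 kW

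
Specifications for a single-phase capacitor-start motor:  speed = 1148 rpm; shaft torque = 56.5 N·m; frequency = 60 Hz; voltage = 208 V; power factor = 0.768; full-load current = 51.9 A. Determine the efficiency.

ω = 2π × 1148/60 = 120.2 rad/s; P_out = τω = 56.5 × 120.2 = 6791 W
P_in = V·I·cosφ = 208 × 51.9 × 0.768 = 8291 W
η = P_out / P_in = 6791 / 8291 = 0.819 = 81.9%

81.9 %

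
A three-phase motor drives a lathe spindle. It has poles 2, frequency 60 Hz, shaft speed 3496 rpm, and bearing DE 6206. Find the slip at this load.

2.89 %

n_s = 120f/p = 120×60/2 = 3600 rpm
s = (n_s − n)/n_s = (3600 − 3496)/3600 = 0.0289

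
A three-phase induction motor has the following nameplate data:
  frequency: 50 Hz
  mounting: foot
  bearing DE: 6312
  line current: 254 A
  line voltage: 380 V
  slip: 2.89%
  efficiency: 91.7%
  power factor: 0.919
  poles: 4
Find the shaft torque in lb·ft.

681 lb·ft

P_in = √3·V·I·cosφ = 1.732 × 380 × 254 × 0.919 = 153632 W
P_out = η·P_in = 0.917 × 153632 = 140881 W
n_s = 120×50/4 = 1500 rpm; n = 1500×(1−0.0289) = 1457 rpm
ω = 2π×1457/60 = 152.6 rad/s
τ = P_out/ω = 140881/152.6 = 923.2 N·m
In lb·ft: 923.2/1.356 = 681 lb·ft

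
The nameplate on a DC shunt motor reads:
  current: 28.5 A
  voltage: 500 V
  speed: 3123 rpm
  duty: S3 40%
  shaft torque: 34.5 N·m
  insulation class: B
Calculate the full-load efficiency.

ω = 2π × 3123/60 = 327 rad/s; P_out = τω = 34.5 × 327 = 11282 W
P_in = V·I = 500 × 28.5 = 14250 W
η = P_out / P_in = 11282 / 14250 = 0.792 = 79.2%

79.2 %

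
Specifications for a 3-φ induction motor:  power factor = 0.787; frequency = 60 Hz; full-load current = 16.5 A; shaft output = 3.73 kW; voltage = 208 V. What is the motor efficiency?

79.7 %

P_out = 3.73 kW = 3730 W
P_in = √3·V_L·I_L·cosφ = 1.732 × 208 × 16.5 × 0.787 = 4678 W
η = P_out / P_in = 3730 / 4678 = 0.797 = 79.7%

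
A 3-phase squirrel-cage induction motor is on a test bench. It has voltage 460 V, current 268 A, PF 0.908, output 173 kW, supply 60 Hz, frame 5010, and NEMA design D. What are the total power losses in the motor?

P_in = √3·V·I·cosφ = 1.732×460×268×0.908 = 193877 W
P_out = 173000 W
Losses = P_in − P_out = 193877 − 173000 = 20877 W

20.9 kW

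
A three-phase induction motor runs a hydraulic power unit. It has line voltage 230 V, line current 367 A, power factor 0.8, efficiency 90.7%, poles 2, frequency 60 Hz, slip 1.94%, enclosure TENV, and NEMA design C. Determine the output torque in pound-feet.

212 lb·ft

P_in = √3·V·I·cosφ = 1.732 × 230 × 367 × 0.8 = 116958 W
P_out = η·P_in = 0.907 × 116958 = 106081 W
n_s = 120×60/2 = 3600 rpm; n = 3600×(1−0.0194) = 3530 rpm
ω = 2π×3530/60 = 369.7 rad/s
τ = P_out/ω = 106081/369.7 = 286.9 N·m
In lb·ft: 286.9/1.356 = 212 lb·ft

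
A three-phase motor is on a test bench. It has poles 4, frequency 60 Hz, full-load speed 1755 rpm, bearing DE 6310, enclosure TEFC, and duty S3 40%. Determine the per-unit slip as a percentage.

2.50 %

n_s = 120f/p = 120×60/4 = 1800 rpm
s = (n_s − n)/n_s = (1800 − 1755)/1800 = 0.0250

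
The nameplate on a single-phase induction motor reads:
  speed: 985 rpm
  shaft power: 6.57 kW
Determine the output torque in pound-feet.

ω = 2π × 985/60 = 103.1 rad/s
τ = P/ω = 6570/103.1 = 63.72 N·m
In lb·ft: 63.72/1.356 = 47 lb·ft

47 lb·ft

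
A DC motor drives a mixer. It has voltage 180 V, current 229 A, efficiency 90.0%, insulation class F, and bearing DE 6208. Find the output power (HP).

49.7 HP

P_in = V·I = 180 × 229 = 41220 W
P_out = η·P_in = 0.9 × 41220 = 37098 W
= 37098/746 = 49.7 HP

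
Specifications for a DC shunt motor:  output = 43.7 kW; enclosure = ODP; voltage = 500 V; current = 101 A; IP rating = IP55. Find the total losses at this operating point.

P_in = V·I = 500×101 = 50500 W
P_out = 43700 W
Losses = P_in − P_out = 50500 − 43700 = 6800 W

6800 W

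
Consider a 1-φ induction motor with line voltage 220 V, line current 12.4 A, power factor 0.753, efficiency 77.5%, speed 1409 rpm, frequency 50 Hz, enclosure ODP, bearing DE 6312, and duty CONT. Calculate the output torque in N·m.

P_in = V·I·cosφ = 220 × 12.4 × 0.753 = 2054 W
P_out = η·P_in = 0.775 × 2054 = 1592 W
n = 1409 rpm
ω = 2π×1409/60 = 147.6 rad/s
τ = P_out/ω = 1592/147.6 = 10.8 N·m

10.8 N·m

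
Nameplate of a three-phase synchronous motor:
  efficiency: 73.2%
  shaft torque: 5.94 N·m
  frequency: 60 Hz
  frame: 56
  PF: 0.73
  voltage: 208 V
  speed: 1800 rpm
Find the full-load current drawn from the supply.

5.82 A

ω = 2π×1800/60 = 188.5 rad/s; P_out = τω = 5.94 × 188.5 = 1120 W
P_in = P_out / η = 1120 / 0.732 = 1530 W
I_L = P_in / (√3·V_L·cosφ) = 1530 / (1.732 × 208 × 0.73) = 5.82 A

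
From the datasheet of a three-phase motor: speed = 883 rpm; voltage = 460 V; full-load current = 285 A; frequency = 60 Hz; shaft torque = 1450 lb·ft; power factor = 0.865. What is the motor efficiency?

92.6 %

τ = 1450 lb·ft × 1.356 = 1966 N·m
ω = 2π × 883/60 = 92.47 rad/s; P_out = τω = 1966 × 92.47 = 181796 W
P_in = √3·V_L·I_L·cosφ = 1.732 × 460 × 285 × 0.865 = 196411 W
η = P_out / P_in = 181796 / 196411 = 0.926 = 92.6%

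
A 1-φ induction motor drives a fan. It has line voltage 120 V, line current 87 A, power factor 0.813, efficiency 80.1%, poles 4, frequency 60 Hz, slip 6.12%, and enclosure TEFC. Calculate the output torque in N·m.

P_in = V·I·cosφ = 120 × 87 × 0.813 = 8488 W
P_out = η·P_in = 0.801 × 8488 = 6799 W
n_s = 120×60/4 = 1800 rpm; n = 1800×(1−0.0612) = 1690 rpm
ω = 2π×1690/60 = 177 rad/s
τ = P_out/ω = 6799/177 = 38.4 N·m

38.4 N·m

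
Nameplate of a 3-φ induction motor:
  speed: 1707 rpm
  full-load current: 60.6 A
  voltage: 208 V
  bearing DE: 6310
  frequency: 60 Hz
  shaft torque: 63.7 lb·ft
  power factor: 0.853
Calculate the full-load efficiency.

τ = 63.7 lb·ft × 1.356 = 86.38 N·m
ω = 2π × 1707/60 = 178.8 rad/s; P_out = τω = 86.38 × 178.8 = 15445 W
P_in = √3·V_L·I_L·cosφ = 1.732 × 208 × 60.6 × 0.853 = 18622 W
η = P_out / P_in = 15445 / 18622 = 0.829 = 82.9%

82.9 %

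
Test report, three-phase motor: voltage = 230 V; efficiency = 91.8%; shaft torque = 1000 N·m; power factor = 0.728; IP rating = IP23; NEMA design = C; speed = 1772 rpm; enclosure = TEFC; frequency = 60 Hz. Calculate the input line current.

697 A

ω = 2π×1772/60 = 185.6 rad/s; P_out = τω = 1000 × 185.6 = 185600 W
P_in = P_out / η = 185600 / 0.918 = 202179 W
I_L = P_in / (√3·V_L·cosφ) = 202179 / (1.732 × 230 × 0.728) = 697 A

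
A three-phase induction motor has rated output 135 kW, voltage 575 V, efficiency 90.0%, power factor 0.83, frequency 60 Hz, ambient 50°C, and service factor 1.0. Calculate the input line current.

181 A

P_out = 135 kW = 135000 W
P_in = P_out / η = 135000 / 0.900 = 150000 W
I_L = P_in / (√3·V_L·cosφ) = 150000 / (1.732 × 575 × 0.83) = 181 A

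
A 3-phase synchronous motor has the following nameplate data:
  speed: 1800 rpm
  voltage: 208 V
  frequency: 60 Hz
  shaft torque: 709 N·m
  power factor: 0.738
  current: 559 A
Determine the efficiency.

ω = 2π × 1800/60 = 188.5 rad/s; P_out = τω = 709 × 188.5 = 133647 W
P_in = √3·V_L·I_L·cosφ = 1.732 × 208 × 559 × 0.738 = 148621 W
η = P_out / P_in = 133647 / 148621 = 0.899 = 89.9%

89.9 %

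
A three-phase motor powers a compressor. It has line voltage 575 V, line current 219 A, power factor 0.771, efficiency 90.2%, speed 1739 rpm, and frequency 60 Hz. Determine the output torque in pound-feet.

614 lb·ft

P_in = √3·V·I·cosφ = 1.732 × 575 × 219 × 0.771 = 168157 W
P_out = η·P_in = 0.902 × 168157 = 151678 W
n = 1739 rpm
ω = 2π×1739/60 = 182.1 rad/s
τ = P_out/ω = 151678/182.1 = 832.9 N·m
In lb·ft: 832.9/1.356 = 614 lb·ft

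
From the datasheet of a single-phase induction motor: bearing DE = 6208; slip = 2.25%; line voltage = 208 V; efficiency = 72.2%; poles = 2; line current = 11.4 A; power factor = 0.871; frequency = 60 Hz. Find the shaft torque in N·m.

P_in = V·I·cosφ = 208 × 11.4 × 0.871 = 2065 W
P_out = η·P_in = 0.722 × 2065 = 1491 W
n_s = 120×60/2 = 3600 rpm; n = 3600×(1−0.0225) = 3519 rpm
ω = 2π×3519/60 = 368.5 rad/s
τ = P_out/ω = 1491/368.5 = 4.05 N·m

4.05 N·m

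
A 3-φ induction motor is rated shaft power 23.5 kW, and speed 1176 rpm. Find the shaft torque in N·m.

191 N·m

ω = 2π × 1176/60 = 123.2 rad/s
τ = P/ω = 23500/123.2 = 191 N·m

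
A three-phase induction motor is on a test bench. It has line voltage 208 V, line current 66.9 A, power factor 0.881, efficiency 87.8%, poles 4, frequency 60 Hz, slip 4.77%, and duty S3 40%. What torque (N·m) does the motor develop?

104 N·m

P_in = √3·V·I·cosφ = 1.732 × 208 × 66.9 × 0.881 = 21233 W
P_out = η·P_in = 0.878 × 21233 = 18643 W
n_s = 120×60/4 = 1800 rpm; n = 1800×(1−0.0477) = 1714 rpm
ω = 2π×1714/60 = 179.5 rad/s
τ = P_out/ω = 18643/179.5 = 104 N·m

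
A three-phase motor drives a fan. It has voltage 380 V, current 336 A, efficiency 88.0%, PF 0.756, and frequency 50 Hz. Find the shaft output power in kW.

147 kW

P_in = √3·V·I·cosφ = 1.732 × 380 × 336 × 0.756 = 167183 W
P_out = η·P_in = 0.88 × 167183 = 147121 W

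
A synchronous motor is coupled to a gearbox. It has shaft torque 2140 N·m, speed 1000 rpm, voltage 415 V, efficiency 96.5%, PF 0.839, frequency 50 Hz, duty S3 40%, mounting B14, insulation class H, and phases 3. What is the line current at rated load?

ω = 2π×1000/60 = 104.7 rad/s; P_out = τω = 2140 × 104.7 = 224058 W
P_in = P_out / η = 224058 / 0.965 = 232184 W
I_L = P_in / (√3·V_L·cosφ) = 232184 / (1.732 × 415 × 0.839) = 385 A

385 A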